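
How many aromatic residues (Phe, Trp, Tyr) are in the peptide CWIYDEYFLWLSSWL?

6

Matching residues: W2, Y4, Y7, F8, W10, W14.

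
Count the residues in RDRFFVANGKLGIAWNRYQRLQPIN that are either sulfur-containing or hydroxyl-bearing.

1

Sulfur-containing: C, M. Hydroxyl-bearing: S, T, Y.
Sulfur-containing residues here: none (0).
Hydroxyl-bearing residues here: Y18 (1).
The two groups share no amino acid, so total = 0 + 1 = 1.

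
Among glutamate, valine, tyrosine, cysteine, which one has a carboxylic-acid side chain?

The acidic residues are Asp (D) and Glu (E), whose side chains end in a carboxylate group.
Of the listed options, only glutamate belongs to this group.

glutamate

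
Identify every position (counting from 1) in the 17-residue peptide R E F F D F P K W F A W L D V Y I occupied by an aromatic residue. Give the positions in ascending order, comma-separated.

Matching residues: F3, F4, F6, W9, F10, W12, Y16.

3, 4, 6, 9, 10, 12, 16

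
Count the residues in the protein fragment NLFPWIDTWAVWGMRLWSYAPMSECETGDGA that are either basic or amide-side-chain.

Basic: H, K, R. Amide-side-chain: N, Q.
Basic residues here: R15 (1).
Amide-side-chain residues here: N1 (1).
The two groups share no amino acid, so total = 1 + 1 = 2.

2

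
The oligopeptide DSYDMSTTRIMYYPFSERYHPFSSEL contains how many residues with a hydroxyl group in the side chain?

The –OH-bearing residues are Ser, Thr (aliphatic alcohols), and Tyr (phenol).
Matching residues: S2, Y3, S6, T7, T8, Y12, Y13, S16, Y19, S23, S24.

11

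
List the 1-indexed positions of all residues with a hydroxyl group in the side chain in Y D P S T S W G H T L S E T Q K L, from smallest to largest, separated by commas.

The –OH-bearing residues are Ser, Thr (aliphatic alcohols), and Tyr (phenol).
Matching residues: Y1, S4, T5, S6, T10, S12, T14.

1, 4, 5, 6, 10, 12, 14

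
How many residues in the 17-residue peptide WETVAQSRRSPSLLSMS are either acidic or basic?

3

Acidic: D, E. Basic: H, K, R.
Acidic residues here: E2 (1).
Basic residues here: R8, R9 (2).
The two groups share no amino acid, so total = 1 + 2 = 3.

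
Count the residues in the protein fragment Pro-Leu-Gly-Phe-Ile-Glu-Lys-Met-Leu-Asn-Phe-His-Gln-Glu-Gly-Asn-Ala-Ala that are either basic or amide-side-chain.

Basic: H, K, R. Amide-side-chain: N, Q.
Basic residues here: Lys7, His12 (2).
Amide-side-chain residues here: Asn10, Gln13, Asn16 (3).
The two groups share no amino acid, so total = 2 + 3 = 5.

5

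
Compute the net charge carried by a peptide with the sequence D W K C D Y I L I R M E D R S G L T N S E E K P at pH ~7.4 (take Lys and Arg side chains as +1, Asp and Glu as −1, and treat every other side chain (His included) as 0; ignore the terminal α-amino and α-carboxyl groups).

Positive (K, R): K3, R10, R14, K23 → +4.
Negative (D, E): D1, D5, E12, D13, E21, E22 → −6.
Net charge = (+4) + (−6) = −2.

-2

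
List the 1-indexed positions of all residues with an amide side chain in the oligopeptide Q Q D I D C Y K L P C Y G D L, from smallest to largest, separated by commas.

Only N (asparagine) and Q (glutamine) carry a side-chain carboxamide.
Matching residues: Q1, Q2.

1, 2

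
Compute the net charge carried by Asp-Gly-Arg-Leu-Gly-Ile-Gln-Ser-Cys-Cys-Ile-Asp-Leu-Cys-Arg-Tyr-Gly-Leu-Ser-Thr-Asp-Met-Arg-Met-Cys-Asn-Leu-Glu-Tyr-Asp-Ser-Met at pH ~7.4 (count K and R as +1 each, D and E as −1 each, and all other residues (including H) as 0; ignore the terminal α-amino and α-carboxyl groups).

-2

Positive (K, R): Arg3, Arg15, Arg23 → +3.
Negative (D, E): Asp1, Asp12, Asp21, Glu28, Asp30 → −5.
Net charge = (+3) + (−5) = −2.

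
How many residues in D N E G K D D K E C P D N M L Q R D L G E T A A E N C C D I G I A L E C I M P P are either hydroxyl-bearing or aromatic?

1

Hydroxyl-bearing: S, T, Y. Aromatic: F, W, Y.
Hydroxyl-bearing residues here: T22 (1).
Aromatic residues here: none (0).
(Y belongs to both groups, but none appear in this sequence.) Total = 1 + 0 = 1.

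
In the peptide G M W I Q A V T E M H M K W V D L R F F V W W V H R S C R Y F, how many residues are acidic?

2

Only D (aspartate) and E (glutamate) carry a side-chain carboxylic acid.
Matching residues: E9, D16.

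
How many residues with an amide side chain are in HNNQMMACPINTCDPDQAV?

5

Asparagine (N) and glutamine (Q) have uncharged amide side chains.
Matching residues: N2, N3, Q4, N11, Q17.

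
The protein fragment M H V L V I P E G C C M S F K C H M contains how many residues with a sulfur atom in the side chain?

6

The sulfur-bearing residues are cysteine (–SH) and methionine (–S–CH₃).
Matching residues: M1, C10, C11, M12, C16, M18.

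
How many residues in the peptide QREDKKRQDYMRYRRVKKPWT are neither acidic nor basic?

Acidic: D, E. Basic: K, R, H. All other residues are neither.
Matching residues: Q1, Q8, Y10, M11, Y13, V16, P19, W20, T21.

9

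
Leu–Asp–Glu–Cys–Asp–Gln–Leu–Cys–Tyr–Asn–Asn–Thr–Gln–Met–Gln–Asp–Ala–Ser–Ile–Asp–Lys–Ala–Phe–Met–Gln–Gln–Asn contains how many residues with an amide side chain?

The amide-side-chain residues are Asn (N) and Gln (Q).
Matching residues: Gln6, Asn10, Asn11, Gln13, Gln15, Gln25, Gln26, Asn27.

8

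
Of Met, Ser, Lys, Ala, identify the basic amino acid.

K, R, and H are the three residues with basic side chains (ε-amine, guanidinium, and imidazole respectively).
Of the listed options, only Lys belongs to this group.

Lys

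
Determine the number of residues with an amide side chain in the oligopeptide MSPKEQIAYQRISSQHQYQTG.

5

The amide-side-chain residues are Asn (N) and Gln (Q).
Matching residues: Q6, Q10, Q15, Q17, Q19.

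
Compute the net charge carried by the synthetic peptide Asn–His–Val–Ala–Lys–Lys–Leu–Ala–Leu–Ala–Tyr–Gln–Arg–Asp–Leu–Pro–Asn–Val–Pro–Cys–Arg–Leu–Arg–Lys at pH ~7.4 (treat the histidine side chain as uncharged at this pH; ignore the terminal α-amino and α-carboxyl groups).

Near pH 7.4, K and R contribute +1 each, D and E contribute −1 each, and every other side chain (His included, as stated) is uncharged.
Positive (K, R): Lys5, Lys6, Arg13, Arg21, Arg23, Lys24 → +6.
Negative (D, E): Asp14 → −1.
Net charge = (+6) + (−1) = +5.

+5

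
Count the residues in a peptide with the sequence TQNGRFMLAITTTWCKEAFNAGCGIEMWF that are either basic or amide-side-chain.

5

Basic: H, K, R. Amide-side-chain: N, Q.
Basic residues here: R5, K16 (2).
Amide-side-chain residues here: Q2, N3, N20 (3).
The two groups share no amino acid, so total = 2 + 3 = 5.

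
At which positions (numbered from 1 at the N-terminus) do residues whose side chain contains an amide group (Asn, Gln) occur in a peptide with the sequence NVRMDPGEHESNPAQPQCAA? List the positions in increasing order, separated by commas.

1, 12, 15, 17

Matching residues: N1, N12, Q15, Q17.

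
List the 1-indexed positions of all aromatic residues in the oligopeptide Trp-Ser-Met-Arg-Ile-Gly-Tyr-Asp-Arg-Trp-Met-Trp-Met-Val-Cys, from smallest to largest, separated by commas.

Phenylalanine (F), tryptophan (W), and tyrosine (Y) have aromatic ring side chains.
Matching residues: Trp1, Tyr7, Trp10, Trp12.

1, 7, 10, 12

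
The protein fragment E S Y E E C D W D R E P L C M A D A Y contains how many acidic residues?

7

The acidic residues are Asp (D) and Glu (E), whose side chains end in a carboxylate group.
Matching residues: E1, E4, E5, D7, D9, E11, D17.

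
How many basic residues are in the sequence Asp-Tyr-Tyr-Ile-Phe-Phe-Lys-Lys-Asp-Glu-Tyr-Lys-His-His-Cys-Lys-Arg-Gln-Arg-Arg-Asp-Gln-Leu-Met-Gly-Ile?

9

Lysine (K), arginine (R), and histidine (H) have basic, nitrogen-containing side chains.
Matching residues: Lys7, Lys8, Lys12, His13, His14, Lys16, Arg17, Arg19, Arg20.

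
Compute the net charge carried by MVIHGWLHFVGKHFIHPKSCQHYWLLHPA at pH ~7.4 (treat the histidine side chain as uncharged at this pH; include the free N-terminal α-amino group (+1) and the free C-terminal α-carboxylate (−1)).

At pH ~7.4 the Lys and Arg side chains are protonated (+1), the Asp and Glu side chains are deprotonated (−1), and with His taken as neutral all other side chains carry no charge.
Positive (K, R): K12, K18 → +2.
Negative (D, E): none → −0.
The N-terminus (+1) and C-terminus (−1) cancel.
Net charge = (+2) + (−0) = +2.

+2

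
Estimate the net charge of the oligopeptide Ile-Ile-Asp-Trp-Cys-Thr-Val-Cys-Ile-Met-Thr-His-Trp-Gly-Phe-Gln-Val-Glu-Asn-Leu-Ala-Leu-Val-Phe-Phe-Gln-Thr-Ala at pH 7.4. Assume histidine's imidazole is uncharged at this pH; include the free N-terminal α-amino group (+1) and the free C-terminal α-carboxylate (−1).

-2

At pH ~7.4 the Lys and Arg side chains are protonated (+1), the Asp and Glu side chains are deprotonated (−1), and with His taken as neutral all other side chains carry no charge.
Positive (K, R): none → +0.
Negative (D, E): Asp3, Glu18 → −2.
The N-terminus (+1) and C-terminus (−1) cancel.
Net charge = (+0) + (−2) = −2.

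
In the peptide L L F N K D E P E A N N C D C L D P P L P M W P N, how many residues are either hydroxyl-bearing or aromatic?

Hydroxyl-bearing: S, T, Y. Aromatic: F, W, Y.
Hydroxyl-bearing residues here: none (0).
Aromatic residues here: F3, W23 (2).
(Y belongs to both groups, but none appear in this sequence.) Total = 0 + 2 = 2.

2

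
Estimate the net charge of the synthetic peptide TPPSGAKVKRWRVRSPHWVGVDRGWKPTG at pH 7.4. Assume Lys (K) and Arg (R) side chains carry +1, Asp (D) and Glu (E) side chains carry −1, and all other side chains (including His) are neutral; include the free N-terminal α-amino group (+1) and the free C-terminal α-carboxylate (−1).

Positive (K, R): K7, K9, R10, R12, R14, R23, K26 → +7.
Negative (D, E): D22 → −1.
The N-terminus (+1) and C-terminus (−1) cancel.
Net charge = (+7) + (−1) = +6.

+6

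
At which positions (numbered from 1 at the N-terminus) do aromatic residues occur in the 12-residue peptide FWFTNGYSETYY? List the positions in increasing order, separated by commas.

F, W, and Y each carry an aromatic ring on the side chain.
Matching residues: F1, W2, F3, Y7, Y11, Y12.

1, 2, 3, 7, 11, 12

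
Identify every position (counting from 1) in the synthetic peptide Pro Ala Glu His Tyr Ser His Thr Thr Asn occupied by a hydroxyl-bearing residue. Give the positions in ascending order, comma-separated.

Serine (S), threonine (T), and tyrosine (Y) each carry a hydroxyl group on the side chain.
Matching residues: Tyr5, Ser6, Thr8, Thr9.

5, 6, 8, 9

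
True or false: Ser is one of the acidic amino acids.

False

Aspartate (D) and glutamate (E) have carboxylic-acid side chains and are the acidic amino acids.
Serine is not in this group.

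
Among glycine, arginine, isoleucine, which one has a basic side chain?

K, R, and H are the three residues with basic side chains (ε-amine, guanidinium, and imidazole respectively).
Of the listed options, only arginine belongs to this group.

arginine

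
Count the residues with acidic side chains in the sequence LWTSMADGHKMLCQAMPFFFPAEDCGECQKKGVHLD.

5

Only D (aspartate) and E (glutamate) carry a side-chain carboxylic acid.
Matching residues: D7, E23, D24, E27, D36.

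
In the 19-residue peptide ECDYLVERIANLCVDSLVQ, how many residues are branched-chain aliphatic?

7

Valine (V), leucine (L), and isoleucine (I) are the branched-chain amino acids.
Matching residues: L5, V6, I9, L12, V14, L17, V18.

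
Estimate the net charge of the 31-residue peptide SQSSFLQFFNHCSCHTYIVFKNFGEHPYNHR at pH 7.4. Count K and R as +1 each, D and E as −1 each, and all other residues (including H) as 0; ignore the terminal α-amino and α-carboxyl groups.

+1

Positive (K, R): K21, R31 → +2.
Negative (D, E): E25 → −1.
Net charge = (+2) + (−1) = +1.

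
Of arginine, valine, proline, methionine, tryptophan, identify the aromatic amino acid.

Phenylalanine (F), tryptophan (W), and tyrosine (Y) have aromatic ring side chains.
Of the listed options, only tryptophan belongs to this group.

tryptophan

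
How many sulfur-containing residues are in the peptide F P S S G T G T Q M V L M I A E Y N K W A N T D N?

2

Only Cys (C) and Met (M) have a sulfur atom in the side chain.
Matching residues: M10, M13.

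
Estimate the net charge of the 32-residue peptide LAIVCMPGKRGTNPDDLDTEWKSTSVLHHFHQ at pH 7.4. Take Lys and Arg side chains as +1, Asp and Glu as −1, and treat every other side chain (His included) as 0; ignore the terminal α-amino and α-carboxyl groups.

Positive (K, R): K9, R10, K22 → +3.
Negative (D, E): D15, D16, D18, E20 → −4.
Net charge = (+3) + (−4) = −1.

-1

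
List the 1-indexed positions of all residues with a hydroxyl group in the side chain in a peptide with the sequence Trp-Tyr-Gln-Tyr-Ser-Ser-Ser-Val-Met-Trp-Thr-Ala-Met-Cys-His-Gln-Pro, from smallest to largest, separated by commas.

2, 4, 5, 6, 7, 11

S, T, and Y are the three residues with a side-chain hydroxyl.
Matching residues: Tyr2, Tyr4, Ser5, Ser6, Ser7, Thr11.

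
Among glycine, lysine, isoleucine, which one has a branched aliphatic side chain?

V, L, and I make up the branched-chain aliphatic group.
Of the listed options, only isoleucine belongs to this group.

isoleucine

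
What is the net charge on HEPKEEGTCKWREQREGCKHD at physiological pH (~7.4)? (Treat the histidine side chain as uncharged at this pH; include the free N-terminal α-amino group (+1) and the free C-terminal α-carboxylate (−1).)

-1

The side chains ionized at physiological pH are Lys/Arg (+1) and Asp/Glu (−1); with His treated as neutral, nothing else contributes.
Positive (K, R): K4, K10, R12, R15, K19 → +5.
Negative (D, E): E2, E5, E6, E13, E16, D21 → −6.
The N-terminus (+1) and C-terminus (−1) cancel.
Net charge = (+5) + (−6) = −1.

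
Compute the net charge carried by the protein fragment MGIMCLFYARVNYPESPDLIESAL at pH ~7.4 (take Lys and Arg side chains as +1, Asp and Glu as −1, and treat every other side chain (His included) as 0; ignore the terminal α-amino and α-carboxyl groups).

-2

Positive (K, R): R10 → +1.
Negative (D, E): E15, D18, E21 → −3.
Net charge = (+1) + (−3) = −2.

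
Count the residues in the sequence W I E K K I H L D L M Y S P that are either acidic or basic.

Acidic: D, E. Basic: H, K, R.
Acidic residues here: E3, D9 (2).
Basic residues here: K4, K5, H7 (3).
The two groups share no amino acid, so total = 2 + 3 = 5.

5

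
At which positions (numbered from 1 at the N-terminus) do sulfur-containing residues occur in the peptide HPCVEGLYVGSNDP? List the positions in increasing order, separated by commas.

3

The sulfur-bearing residues are cysteine (–SH) and methionine (–S–CH₃).
Matching residues: C3.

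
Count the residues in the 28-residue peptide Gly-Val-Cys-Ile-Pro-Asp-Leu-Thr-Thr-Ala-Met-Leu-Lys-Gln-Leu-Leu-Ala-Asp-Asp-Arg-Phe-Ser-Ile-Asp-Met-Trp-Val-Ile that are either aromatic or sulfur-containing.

Aromatic: F, W, Y. Sulfur-containing: C, M.
Aromatic residues here: Phe21, Trp26 (2).
Sulfur-containing residues here: Cys3, Met11, Met25 (3).
The two groups share no amino acid, so total = 2 + 3 = 5.

5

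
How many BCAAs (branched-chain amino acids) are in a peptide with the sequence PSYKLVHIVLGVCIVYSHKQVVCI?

11

Valine (V), leucine (L), and isoleucine (I) are the branched-chain amino acids.
Matching residues: L5, V6, I8, V9, L10, V12, I14, V15, V21, V22, I24.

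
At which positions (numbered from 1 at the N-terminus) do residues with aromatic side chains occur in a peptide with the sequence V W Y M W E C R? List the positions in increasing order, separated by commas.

Phenylalanine (F), tryptophan (W), and tyrosine (Y) have aromatic ring side chains.
Matching residues: W2, Y3, W5.

2, 3, 5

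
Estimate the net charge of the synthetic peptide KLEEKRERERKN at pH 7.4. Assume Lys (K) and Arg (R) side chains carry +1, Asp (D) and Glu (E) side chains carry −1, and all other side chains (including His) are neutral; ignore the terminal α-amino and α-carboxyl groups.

Positive (K, R): K1, K5, R6, R8, R10, K11 → +6.
Negative (D, E): E3, E4, E7, E9 → −4.
Net charge = (+6) + (−4) = +2.

+2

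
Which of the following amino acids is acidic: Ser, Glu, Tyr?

Aspartate (D) and glutamate (E) have carboxylic-acid side chains and are the acidic amino acids.
Of the listed options, only Glu belongs to this group.

Glu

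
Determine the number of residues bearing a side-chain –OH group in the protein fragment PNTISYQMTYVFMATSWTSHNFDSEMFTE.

11

The –OH-bearing residues are Ser, Thr (aliphatic alcohols), and Tyr (phenol).
Matching residues: T3, S5, Y6, T9, Y10, T15, S16, T18, S19, S24, T28.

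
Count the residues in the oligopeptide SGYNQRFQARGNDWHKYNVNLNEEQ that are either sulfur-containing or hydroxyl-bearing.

Sulfur-containing: C, M. Hydroxyl-bearing: S, T, Y.
Sulfur-containing residues here: none (0).
Hydroxyl-bearing residues here: S1, Y3, Y17 (3).
The two groups share no amino acid, so total = 0 + 3 = 3.

3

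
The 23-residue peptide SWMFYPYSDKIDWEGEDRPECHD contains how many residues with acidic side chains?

7

The acidic residues are Asp (D) and Glu (E), whose side chains end in a carboxylate group.
Matching residues: D9, D12, E14, E16, D17, E20, D23.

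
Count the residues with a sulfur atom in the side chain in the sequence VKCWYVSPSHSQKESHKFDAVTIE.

1

The sulfur-bearing residues are cysteine (–SH) and methionine (–S–CH₃).
Matching residues: C3.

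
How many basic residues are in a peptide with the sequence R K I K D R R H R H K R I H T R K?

Lysine (K), arginine (R), and histidine (H) have basic, nitrogen-containing side chains.
Matching residues: R1, K2, K4, R6, R7, H8, R9, H10, K11, R12, H14, R16, K17.

13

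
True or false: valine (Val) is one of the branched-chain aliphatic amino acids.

True

Valine (V), leucine (L), and isoleucine (I) are the branched-chain amino acids.
Valine is in this group.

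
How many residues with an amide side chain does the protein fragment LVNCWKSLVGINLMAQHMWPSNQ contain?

Only N (asparagine) and Q (glutamine) carry a side-chain carboxamide.
Matching residues: N3, N12, Q16, N22, Q23.

5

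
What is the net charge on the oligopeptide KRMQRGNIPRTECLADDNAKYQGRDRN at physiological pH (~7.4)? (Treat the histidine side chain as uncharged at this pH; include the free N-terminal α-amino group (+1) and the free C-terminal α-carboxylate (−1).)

+3

At pH ~7.4 the Lys and Arg side chains are protonated (+1), the Asp and Glu side chains are deprotonated (−1), and with His taken as neutral all other side chains carry no charge.
Positive (K, R): K1, R2, R5, R10, K20, R24, R26 → +7.
Negative (D, E): E12, D16, D17, D25 → −4.
The N-terminus (+1) and C-terminus (−1) cancel.
Net charge = (+7) + (−4) = +3.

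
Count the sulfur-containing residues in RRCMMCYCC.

6

Only Cys (C) and Met (M) have a sulfur atom in the side chain.
Matching residues: C3, M4, M5, C6, C8, C9.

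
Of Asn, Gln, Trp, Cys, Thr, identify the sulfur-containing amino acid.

Cys

The sulfur-bearing residues are cysteine (–SH) and methionine (–S–CH₃).
Of the listed options, only Cys belongs to this group.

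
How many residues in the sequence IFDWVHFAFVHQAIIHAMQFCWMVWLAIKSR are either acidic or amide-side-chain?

3

Acidic: D, E. Amide-side-chain: N, Q.
Acidic residues here: D3 (1).
Amide-side-chain residues here: Q12, Q19 (2).
The two groups share no amino acid, so total = 1 + 2 = 3.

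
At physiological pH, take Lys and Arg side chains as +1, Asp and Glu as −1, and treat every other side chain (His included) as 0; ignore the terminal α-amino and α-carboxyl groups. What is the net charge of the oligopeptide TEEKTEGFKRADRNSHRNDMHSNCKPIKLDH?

+1

Positive (K, R): K4, K9, R10, R13, R17, K25, K28 → +7.
Negative (D, E): E2, E3, E6, D12, D19, D30 → −6.
Net charge = (+7) + (−6) = +1.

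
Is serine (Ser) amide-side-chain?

Asparagine (N) and glutamine (Q) have uncharged amide side chains.
Serine is not in this group.

No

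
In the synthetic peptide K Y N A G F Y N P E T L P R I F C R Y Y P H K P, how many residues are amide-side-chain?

The amide-side-chain residues are Asn (N) and Gln (Q).
Matching residues: N3, N8.

2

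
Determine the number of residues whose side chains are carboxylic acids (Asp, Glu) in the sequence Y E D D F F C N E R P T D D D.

Matching residues: E2, D3, D4, E9, D13, D14, D15.

7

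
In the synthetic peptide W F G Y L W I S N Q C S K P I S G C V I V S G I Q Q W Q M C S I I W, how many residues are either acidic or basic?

1

Acidic: D, E. Basic: H, K, R.
Acidic residues here: none (0).
Basic residues here: K13 (1).
The two groups share no amino acid, so total = 0 + 1 = 1.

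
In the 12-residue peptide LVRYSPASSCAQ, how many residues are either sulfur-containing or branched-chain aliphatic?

Sulfur-containing: C, M. Branched-chain aliphatic: I, L, V.
Sulfur-containing residues here: C10 (1).
Branched-chain aliphatic residues here: L1, V2 (2).
The two groups share no amino acid, so total = 1 + 2 = 3.

3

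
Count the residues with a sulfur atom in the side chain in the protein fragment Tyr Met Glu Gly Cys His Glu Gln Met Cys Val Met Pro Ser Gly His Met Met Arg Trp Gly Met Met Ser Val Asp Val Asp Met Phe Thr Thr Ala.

Only Cys (C) and Met (M) have a sulfur atom in the side chain.
Matching residues: Met2, Cys5, Met9, Cys10, Met12, Met17, Met18, Met22, Met23, Met29.

10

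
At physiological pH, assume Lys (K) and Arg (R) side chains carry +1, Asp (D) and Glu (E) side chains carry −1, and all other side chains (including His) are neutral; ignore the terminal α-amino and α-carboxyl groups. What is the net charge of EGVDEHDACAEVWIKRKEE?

-4

Positive (K, R): K15, R16, K17 → +3.
Negative (D, E): E1, D4, E5, D7, E11, E18, E19 → −7.
Net charge = (+3) + (−7) = −4.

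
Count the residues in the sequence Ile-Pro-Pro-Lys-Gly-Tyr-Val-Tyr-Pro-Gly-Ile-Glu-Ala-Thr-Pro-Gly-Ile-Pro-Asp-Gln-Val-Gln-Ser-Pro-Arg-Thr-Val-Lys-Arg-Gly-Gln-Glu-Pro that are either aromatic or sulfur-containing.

2

Aromatic: F, W, Y. Sulfur-containing: C, M.
Aromatic residues here: Tyr6, Tyr8 (2).
Sulfur-containing residues here: none (0).
The two groups share no amino acid, so total = 2 + 0 = 2.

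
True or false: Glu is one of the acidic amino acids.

Aspartate (D) and glutamate (E) have carboxylic-acid side chains and are the acidic amino acids.
Glutamate is in this group.

True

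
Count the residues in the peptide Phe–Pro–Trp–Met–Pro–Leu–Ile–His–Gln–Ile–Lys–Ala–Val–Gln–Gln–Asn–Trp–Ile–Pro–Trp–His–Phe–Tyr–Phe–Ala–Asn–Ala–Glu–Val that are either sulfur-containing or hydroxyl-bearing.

Sulfur-containing: C, M. Hydroxyl-bearing: S, T, Y.
Sulfur-containing residues here: Met4 (1).
Hydroxyl-bearing residues here: Tyr23 (1).
The two groups share no amino acid, so total = 1 + 1 = 2.

2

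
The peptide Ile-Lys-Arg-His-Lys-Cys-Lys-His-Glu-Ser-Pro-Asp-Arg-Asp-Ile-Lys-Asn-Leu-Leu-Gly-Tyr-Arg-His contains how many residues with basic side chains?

10

Lysine (K), arginine (R), and histidine (H) have basic, nitrogen-containing side chains.
Matching residues: Lys2, Arg3, His4, Lys5, Lys7, His8, Arg13, Lys16, Arg22, His23.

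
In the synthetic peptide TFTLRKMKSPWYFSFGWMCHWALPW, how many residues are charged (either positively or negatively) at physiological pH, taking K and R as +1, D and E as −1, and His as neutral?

Charged side chains at pH ~7.4: K, R (positive); D, E (negative).
Matching residues: R5, K6, K8.

3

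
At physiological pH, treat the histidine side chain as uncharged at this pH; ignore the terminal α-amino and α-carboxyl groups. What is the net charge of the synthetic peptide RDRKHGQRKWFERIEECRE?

At pH ~7.4 the Lys and Arg side chains are protonated (+1), the Asp and Glu side chains are deprotonated (−1), and with His taken as neutral all other side chains carry no charge.
Positive (K, R): R1, R3, K4, R8, K9, R13, R18 → +7.
Negative (D, E): D2, E12, E15, E16, E19 → −5.
Net charge = (+7) + (−5) = +2.

+2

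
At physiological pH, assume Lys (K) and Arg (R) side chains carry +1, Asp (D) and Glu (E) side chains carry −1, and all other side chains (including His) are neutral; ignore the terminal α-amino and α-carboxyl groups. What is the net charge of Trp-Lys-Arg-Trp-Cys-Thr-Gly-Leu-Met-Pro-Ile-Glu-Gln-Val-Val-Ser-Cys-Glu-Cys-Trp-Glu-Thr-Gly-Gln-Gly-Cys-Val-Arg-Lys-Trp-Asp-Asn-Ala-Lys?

Positive (K, R): Lys2, Arg3, Arg28, Lys29, Lys34 → +5.
Negative (D, E): Glu12, Glu18, Glu21, Asp31 → −4.
Net charge = (+5) + (−4) = +1.

+1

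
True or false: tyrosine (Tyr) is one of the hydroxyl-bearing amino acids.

Serine (S), threonine (T), and tyrosine (Y) each carry a hydroxyl group on the side chain.
Tyrosine is in this group.

True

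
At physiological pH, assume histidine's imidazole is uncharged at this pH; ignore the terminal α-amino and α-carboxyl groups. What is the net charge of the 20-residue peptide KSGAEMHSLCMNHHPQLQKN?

+1

Near pH 7.4, K and R contribute +1 each, D and E contribute −1 each, and every other side chain (His included, as stated) is uncharged.
Positive (K, R): K1, K19 → +2.
Negative (D, E): E5 → −1.
Net charge = (+2) + (−1) = +1.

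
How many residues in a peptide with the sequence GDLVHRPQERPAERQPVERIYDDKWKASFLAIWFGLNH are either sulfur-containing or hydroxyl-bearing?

2

Sulfur-containing: C, M. Hydroxyl-bearing: S, T, Y.
Sulfur-containing residues here: none (0).
Hydroxyl-bearing residues here: Y21, S28 (2).
The two groups share no amino acid, so total = 0 + 2 = 2.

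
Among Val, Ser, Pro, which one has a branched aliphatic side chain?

The BCAAs are Val, Leu, and Ile — aliphatic side chains with a branch point.
Of the listed options, only Val belongs to this group.

Val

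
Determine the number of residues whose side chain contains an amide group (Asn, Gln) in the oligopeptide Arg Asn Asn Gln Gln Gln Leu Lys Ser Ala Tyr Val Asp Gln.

Matching residues: Asn2, Asn3, Gln4, Gln5, Gln6, Gln14.

6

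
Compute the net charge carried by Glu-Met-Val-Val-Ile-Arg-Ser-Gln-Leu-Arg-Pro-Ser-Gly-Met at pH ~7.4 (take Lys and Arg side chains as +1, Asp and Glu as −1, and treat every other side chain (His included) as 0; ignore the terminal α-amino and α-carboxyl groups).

Positive (K, R): Arg6, Arg10 → +2.
Negative (D, E): Glu1 → −1.
Net charge = (+2) + (−1) = +1.

+1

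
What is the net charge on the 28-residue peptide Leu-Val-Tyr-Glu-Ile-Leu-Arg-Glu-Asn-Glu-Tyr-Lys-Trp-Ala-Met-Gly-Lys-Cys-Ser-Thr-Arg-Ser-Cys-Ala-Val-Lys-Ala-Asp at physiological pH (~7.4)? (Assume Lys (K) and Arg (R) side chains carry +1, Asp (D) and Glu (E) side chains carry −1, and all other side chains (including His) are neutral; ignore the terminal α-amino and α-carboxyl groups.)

+1

Positive (K, R): Arg7, Lys12, Lys17, Arg21, Lys26 → +5.
Negative (D, E): Glu4, Glu8, Glu10, Asp28 → −4.
Net charge = (+5) + (−4) = +1.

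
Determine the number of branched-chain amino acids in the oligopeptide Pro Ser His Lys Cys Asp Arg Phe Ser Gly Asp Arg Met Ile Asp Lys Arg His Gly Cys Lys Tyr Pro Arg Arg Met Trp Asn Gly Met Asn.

The BCAAs are Val, Leu, and Ile — aliphatic side chains with a branch point.
Matching residues: Ile14.

1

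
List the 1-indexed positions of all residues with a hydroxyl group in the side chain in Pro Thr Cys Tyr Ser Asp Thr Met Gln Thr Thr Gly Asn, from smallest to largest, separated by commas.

2, 4, 5, 7, 10, 11

The –OH-bearing residues are Ser, Thr (aliphatic alcohols), and Tyr (phenol).
Matching residues: Thr2, Tyr4, Ser5, Thr7, Thr10, Thr11.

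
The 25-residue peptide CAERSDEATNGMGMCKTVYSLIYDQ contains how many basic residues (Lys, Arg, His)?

Matching residues: R4, K16.

2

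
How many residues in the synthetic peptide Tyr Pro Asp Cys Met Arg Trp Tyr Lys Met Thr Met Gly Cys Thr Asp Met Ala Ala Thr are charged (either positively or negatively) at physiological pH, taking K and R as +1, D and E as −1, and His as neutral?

Charged side chains at pH ~7.4: K, R (positive); D, E (negative).
Matching residues: Asp3, Arg6, Lys9, Asp16.

4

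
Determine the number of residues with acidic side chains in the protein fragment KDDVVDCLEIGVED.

6

Only D (aspartate) and E (glutamate) carry a side-chain carboxylic acid.
Matching residues: D2, D3, D6, E9, E13, D14.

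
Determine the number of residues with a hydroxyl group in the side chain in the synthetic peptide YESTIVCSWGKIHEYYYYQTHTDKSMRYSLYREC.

S, T, and Y are the three residues with a side-chain hydroxyl.
Matching residues: Y1, S3, T4, S8, Y15, Y16, Y17, Y18, T20, T22, S25, Y28, S29, Y31.

14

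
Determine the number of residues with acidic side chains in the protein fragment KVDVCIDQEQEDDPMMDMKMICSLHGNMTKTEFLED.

10

Only D (aspartate) and E (glutamate) carry a side-chain carboxylic acid.
Matching residues: D3, D7, E9, E11, D12, D13, D17, E32, E35, D36.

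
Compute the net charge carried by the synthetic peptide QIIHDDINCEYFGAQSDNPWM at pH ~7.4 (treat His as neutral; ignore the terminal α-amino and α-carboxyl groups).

Near pH 7.4, K and R contribute +1 each, D and E contribute −1 each, and every other side chain (His included, as stated) is uncharged.
Positive (K, R): none → +0.
Negative (D, E): D5, D6, E10, D17 → −4.
Net charge = (+0) + (−4) = −4.

-4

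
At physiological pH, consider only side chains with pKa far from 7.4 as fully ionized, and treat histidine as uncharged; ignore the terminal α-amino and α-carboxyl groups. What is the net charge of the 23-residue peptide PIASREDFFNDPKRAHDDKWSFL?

-1

At pH ~7.4 the Lys and Arg side chains are protonated (+1), the Asp and Glu side chains are deprotonated (−1), and with His taken as neutral all other side chains carry no charge.
Positive (K, R): R5, K13, R14, K19 → +4.
Negative (D, E): E6, D7, D11, D17, D18 → −5.
Net charge = (+4) + (−5) = −1.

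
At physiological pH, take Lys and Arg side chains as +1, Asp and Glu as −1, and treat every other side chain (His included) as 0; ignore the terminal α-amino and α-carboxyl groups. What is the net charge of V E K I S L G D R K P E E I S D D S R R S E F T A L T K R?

0

Positive (K, R): K3, R9, K10, R19, R20, K28, R29 → +7.
Negative (D, E): E2, D8, E12, E13, D16, D17, E22 → −7.
Net charge = (+7) + (−7) = 0.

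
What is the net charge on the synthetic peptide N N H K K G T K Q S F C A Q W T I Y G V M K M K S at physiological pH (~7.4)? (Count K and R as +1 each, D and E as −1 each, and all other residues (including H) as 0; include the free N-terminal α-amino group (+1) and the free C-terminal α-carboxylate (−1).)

Positive (K, R): K4, K5, K8, K22, K24 → +5.
Negative (D, E): none → −0.
The N-terminus (+1) and C-terminus (−1) cancel.
Net charge = (+5) + (−0) = +5.

+5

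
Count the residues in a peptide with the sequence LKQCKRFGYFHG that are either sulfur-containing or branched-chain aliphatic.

2

Sulfur-containing: C, M. Branched-chain aliphatic: I, L, V.
Sulfur-containing residues here: C4 (1).
Branched-chain aliphatic residues here: L1 (1).
The two groups share no amino acid, so total = 1 + 1 = 2.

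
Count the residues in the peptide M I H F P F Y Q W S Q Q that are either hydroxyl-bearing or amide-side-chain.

Hydroxyl-bearing: S, T, Y. Amide-side-chain: N, Q.
Hydroxyl-bearing residues here: Y7, S10 (2).
Amide-side-chain residues here: Q8, Q11, Q12 (3).
The two groups share no amino acid, so total = 2 + 3 = 5.

5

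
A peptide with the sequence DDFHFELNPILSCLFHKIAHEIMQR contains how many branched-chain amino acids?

The BCAAs are Val, Leu, and Ile — aliphatic side chains with a branch point.
Matching residues: L7, I10, L11, L14, I18, I22.

6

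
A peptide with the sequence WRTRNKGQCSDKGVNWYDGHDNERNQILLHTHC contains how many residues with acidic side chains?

The acidic residues are Asp (D) and Glu (E), whose side chains end in a carboxylate group.
Matching residues: D11, D18, D21, E23.

4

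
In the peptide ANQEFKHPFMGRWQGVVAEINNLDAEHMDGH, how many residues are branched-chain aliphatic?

Valine (V), leucine (L), and isoleucine (I) are the branched-chain amino acids.
Matching residues: V16, V17, I20, L23.

4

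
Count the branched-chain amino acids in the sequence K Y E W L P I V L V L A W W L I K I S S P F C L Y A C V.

V, L, and I make up the branched-chain aliphatic group.
Matching residues: L5, I7, V8, L9, V10, L11, L15, I16, I18, L24, V28.

11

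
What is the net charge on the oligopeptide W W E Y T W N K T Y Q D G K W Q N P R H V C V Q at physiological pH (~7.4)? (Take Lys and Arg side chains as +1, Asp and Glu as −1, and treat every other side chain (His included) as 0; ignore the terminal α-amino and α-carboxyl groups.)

+1

Positive (K, R): K8, K14, R19 → +3.
Negative (D, E): E3, D12 → −2.
Net charge = (+3) + (−2) = +1.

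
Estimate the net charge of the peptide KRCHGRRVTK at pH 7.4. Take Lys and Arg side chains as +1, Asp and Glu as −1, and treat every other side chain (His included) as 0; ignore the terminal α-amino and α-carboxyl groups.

Positive (K, R): K1, R2, R6, R7, K10 → +5.
Negative (D, E): none → −0.
Net charge = (+5) + (−0) = +5.

+5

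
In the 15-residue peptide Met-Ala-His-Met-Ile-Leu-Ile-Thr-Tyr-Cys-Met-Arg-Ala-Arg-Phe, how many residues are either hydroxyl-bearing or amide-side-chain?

2

Hydroxyl-bearing: S, T, Y. Amide-side-chain: N, Q.
Hydroxyl-bearing residues here: Thr8, Tyr9 (2).
Amide-side-chain residues here: none (0).
The two groups share no amino acid, so total = 2 + 0 = 2.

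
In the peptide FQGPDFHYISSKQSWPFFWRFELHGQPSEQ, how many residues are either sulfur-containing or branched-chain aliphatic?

2

Sulfur-containing: C, M. Branched-chain aliphatic: I, L, V.
Sulfur-containing residues here: none (0).
Branched-chain aliphatic residues here: I9, L23 (2).
The two groups share no amino acid, so total = 0 + 2 = 2.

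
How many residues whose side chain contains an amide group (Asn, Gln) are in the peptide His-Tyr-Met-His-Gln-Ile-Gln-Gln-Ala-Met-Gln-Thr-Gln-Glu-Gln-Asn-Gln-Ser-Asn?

9

Matching residues: Gln5, Gln7, Gln8, Gln11, Gln13, Gln15, Asn16, Gln17, Asn19.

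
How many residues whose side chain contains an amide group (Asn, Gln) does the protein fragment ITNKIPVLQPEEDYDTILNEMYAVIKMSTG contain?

Matching residues: N3, Q9, N19.

3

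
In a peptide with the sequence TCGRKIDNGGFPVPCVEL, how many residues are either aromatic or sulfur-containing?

3

Aromatic: F, W, Y. Sulfur-containing: C, M.
Aromatic residues here: F11 (1).
Sulfur-containing residues here: C2, C15 (2).
The two groups share no amino acid, so total = 1 + 2 = 3.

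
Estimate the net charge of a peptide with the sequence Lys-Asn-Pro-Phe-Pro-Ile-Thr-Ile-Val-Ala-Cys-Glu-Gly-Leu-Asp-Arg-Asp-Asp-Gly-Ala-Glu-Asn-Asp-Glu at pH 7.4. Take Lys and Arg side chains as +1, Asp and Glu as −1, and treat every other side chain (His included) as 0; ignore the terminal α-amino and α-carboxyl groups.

Positive (K, R): Lys1, Arg16 → +2.
Negative (D, E): Glu12, Asp15, Asp17, Asp18, Glu21, Asp23, Glu24 → −7.
Net charge = (+2) + (−7) = −5.

-5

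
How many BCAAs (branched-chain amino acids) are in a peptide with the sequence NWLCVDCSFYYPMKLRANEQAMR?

3

V, L, and I make up the branched-chain aliphatic group.
Matching residues: L3, V5, L15.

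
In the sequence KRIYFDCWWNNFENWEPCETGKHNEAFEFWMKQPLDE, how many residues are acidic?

Only D (aspartate) and E (glutamate) carry a side-chain carboxylic acid.
Matching residues: D6, E13, E16, E19, E25, E28, D36, E37.

8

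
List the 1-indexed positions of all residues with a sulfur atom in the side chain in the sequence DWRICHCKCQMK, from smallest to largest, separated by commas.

5, 7, 9, 11

Cysteine (C, thiol) and methionine (M, thioether) are the two sulfur-containing amino acids.
Matching residues: C5, C7, C9, M11.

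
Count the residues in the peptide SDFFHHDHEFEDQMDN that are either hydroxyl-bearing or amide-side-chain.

Hydroxyl-bearing: S, T, Y. Amide-side-chain: N, Q.
Hydroxyl-bearing residues here: S1 (1).
Amide-side-chain residues here: Q13, N16 (2).
The two groups share no amino acid, so total = 1 + 2 = 3.

3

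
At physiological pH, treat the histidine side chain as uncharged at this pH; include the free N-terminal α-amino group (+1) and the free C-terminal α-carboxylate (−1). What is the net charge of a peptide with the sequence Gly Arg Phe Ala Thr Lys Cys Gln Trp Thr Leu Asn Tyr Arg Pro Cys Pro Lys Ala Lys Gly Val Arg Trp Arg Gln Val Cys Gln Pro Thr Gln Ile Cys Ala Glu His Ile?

Near pH 7.4, K and R contribute +1 each, D and E contribute −1 each, and every other side chain (His included, as stated) is uncharged.
Positive (K, R): Arg2, Lys6, Arg14, Lys18, Lys20, Arg23, Arg25 → +7.
Negative (D, E): Glu36 → −1.
The N-terminus (+1) and C-terminus (−1) cancel.
Net charge = (+7) + (−1) = +6.

+6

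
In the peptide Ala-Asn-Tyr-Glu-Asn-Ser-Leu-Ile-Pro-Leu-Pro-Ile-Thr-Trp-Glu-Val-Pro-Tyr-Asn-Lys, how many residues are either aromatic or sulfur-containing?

Aromatic: F, W, Y. Sulfur-containing: C, M.
Aromatic residues here: Tyr3, Trp14, Tyr18 (3).
Sulfur-containing residues here: none (0).
The two groups share no amino acid, so total = 3 + 0 = 3.

3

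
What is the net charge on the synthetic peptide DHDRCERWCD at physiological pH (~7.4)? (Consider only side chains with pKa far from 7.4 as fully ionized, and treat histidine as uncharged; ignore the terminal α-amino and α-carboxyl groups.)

-2

Near pH 7.4, K and R contribute +1 each, D and E contribute −1 each, and every other side chain (His included, as stated) is uncharged.
Positive (K, R): R4, R7 → +2.
Negative (D, E): D1, D3, E6, D10 → −4.
Net charge = (+2) + (−4) = −2.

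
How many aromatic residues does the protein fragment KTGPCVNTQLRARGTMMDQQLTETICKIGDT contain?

Phenylalanine (F), tryptophan (W), and tyrosine (Y) have aromatic ring side chains.
None of the 31 residues belong to this group.

0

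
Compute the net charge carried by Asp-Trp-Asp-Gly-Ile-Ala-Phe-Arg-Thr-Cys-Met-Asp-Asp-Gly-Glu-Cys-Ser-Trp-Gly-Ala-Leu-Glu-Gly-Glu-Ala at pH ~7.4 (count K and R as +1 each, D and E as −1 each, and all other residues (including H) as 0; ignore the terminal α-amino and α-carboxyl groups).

Positive (K, R): Arg8 → +1.
Negative (D, E): Asp1, Asp3, Asp12, Asp13, Glu15, Glu22, Glu24 → −7.
Net charge = (+1) + (−7) = −6.

-6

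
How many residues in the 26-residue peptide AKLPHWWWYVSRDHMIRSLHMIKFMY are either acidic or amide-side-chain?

Acidic: D, E. Amide-side-chain: N, Q.
Acidic residues here: D13 (1).
Amide-side-chain residues here: none (0).
The two groups share no amino acid, so total = 1 + 0 = 1.

1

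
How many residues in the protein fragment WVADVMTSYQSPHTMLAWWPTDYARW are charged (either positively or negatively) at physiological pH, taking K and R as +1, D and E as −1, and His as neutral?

3

Charged side chains at pH ~7.4: K, R (positive); D, E (negative).
Matching residues: D4, D22, R25.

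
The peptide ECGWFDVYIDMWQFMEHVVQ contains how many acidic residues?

Aspartate (D) and glutamate (E) have carboxylic-acid side chains and are the acidic amino acids.
Matching residues: E1, D6, D10, E16.

4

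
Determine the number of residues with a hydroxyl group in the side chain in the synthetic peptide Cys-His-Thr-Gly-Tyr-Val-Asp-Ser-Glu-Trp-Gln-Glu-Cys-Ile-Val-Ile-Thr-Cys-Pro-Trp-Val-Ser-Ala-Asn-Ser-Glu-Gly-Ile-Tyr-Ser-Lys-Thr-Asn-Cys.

9

Serine (S), threonine (T), and tyrosine (Y) each carry a hydroxyl group on the side chain.
Matching residues: Thr3, Tyr5, Ser8, Thr17, Ser22, Ser25, Tyr29, Ser30, Thr32.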